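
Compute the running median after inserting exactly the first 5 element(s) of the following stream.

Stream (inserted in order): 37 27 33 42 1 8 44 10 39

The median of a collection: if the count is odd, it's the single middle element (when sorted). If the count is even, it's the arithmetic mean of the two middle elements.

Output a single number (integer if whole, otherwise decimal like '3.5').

Step 1: insert 37 -> lo=[37] (size 1, max 37) hi=[] (size 0) -> median=37
Step 2: insert 27 -> lo=[27] (size 1, max 27) hi=[37] (size 1, min 37) -> median=32
Step 3: insert 33 -> lo=[27, 33] (size 2, max 33) hi=[37] (size 1, min 37) -> median=33
Step 4: insert 42 -> lo=[27, 33] (size 2, max 33) hi=[37, 42] (size 2, min 37) -> median=35
Step 5: insert 1 -> lo=[1, 27, 33] (size 3, max 33) hi=[37, 42] (size 2, min 37) -> median=33

Answer: 33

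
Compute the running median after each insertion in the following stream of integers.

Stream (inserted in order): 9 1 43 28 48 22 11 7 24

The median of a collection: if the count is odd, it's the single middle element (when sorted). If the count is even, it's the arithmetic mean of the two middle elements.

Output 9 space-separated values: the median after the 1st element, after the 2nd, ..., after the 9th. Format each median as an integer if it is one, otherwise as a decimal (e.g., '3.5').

Answer: 9 5 9 18.5 28 25 22 16.5 22

Derivation:
Step 1: insert 9 -> lo=[9] (size 1, max 9) hi=[] (size 0) -> median=9
Step 2: insert 1 -> lo=[1] (size 1, max 1) hi=[9] (size 1, min 9) -> median=5
Step 3: insert 43 -> lo=[1, 9] (size 2, max 9) hi=[43] (size 1, min 43) -> median=9
Step 4: insert 28 -> lo=[1, 9] (size 2, max 9) hi=[28, 43] (size 2, min 28) -> median=18.5
Step 5: insert 48 -> lo=[1, 9, 28] (size 3, max 28) hi=[43, 48] (size 2, min 43) -> median=28
Step 6: insert 22 -> lo=[1, 9, 22] (size 3, max 22) hi=[28, 43, 48] (size 3, min 28) -> median=25
Step 7: insert 11 -> lo=[1, 9, 11, 22] (size 4, max 22) hi=[28, 43, 48] (size 3, min 28) -> median=22
Step 8: insert 7 -> lo=[1, 7, 9, 11] (size 4, max 11) hi=[22, 28, 43, 48] (size 4, min 22) -> median=16.5
Step 9: insert 24 -> lo=[1, 7, 9, 11, 22] (size 5, max 22) hi=[24, 28, 43, 48] (size 4, min 24) -> median=22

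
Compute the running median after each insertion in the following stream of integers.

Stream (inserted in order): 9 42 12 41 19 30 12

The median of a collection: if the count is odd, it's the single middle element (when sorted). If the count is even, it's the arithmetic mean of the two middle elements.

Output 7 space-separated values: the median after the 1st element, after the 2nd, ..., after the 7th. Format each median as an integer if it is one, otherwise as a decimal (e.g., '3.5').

Answer: 9 25.5 12 26.5 19 24.5 19

Derivation:
Step 1: insert 9 -> lo=[9] (size 1, max 9) hi=[] (size 0) -> median=9
Step 2: insert 42 -> lo=[9] (size 1, max 9) hi=[42] (size 1, min 42) -> median=25.5
Step 3: insert 12 -> lo=[9, 12] (size 2, max 12) hi=[42] (size 1, min 42) -> median=12
Step 4: insert 41 -> lo=[9, 12] (size 2, max 12) hi=[41, 42] (size 2, min 41) -> median=26.5
Step 5: insert 19 -> lo=[9, 12, 19] (size 3, max 19) hi=[41, 42] (size 2, min 41) -> median=19
Step 6: insert 30 -> lo=[9, 12, 19] (size 3, max 19) hi=[30, 41, 42] (size 3, min 30) -> median=24.5
Step 7: insert 12 -> lo=[9, 12, 12, 19] (size 4, max 19) hi=[30, 41, 42] (size 3, min 30) -> median=19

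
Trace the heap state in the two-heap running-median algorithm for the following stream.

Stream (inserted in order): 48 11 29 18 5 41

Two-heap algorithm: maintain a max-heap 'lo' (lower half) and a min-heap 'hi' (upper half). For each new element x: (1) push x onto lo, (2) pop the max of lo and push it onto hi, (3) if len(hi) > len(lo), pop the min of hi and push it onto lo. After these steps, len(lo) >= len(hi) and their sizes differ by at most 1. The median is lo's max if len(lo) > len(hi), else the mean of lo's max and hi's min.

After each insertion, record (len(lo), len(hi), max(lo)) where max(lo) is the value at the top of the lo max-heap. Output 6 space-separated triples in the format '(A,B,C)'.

Step 1: insert 48 -> lo=[48] hi=[] -> (len(lo)=1, len(hi)=0, max(lo)=48)
Step 2: insert 11 -> lo=[11] hi=[48] -> (len(lo)=1, len(hi)=1, max(lo)=11)
Step 3: insert 29 -> lo=[11, 29] hi=[48] -> (len(lo)=2, len(hi)=1, max(lo)=29)
Step 4: insert 18 -> lo=[11, 18] hi=[29, 48] -> (len(lo)=2, len(hi)=2, max(lo)=18)
Step 5: insert 5 -> lo=[5, 11, 18] hi=[29, 48] -> (len(lo)=3, len(hi)=2, max(lo)=18)
Step 6: insert 41 -> lo=[5, 11, 18] hi=[29, 41, 48] -> (len(lo)=3, len(hi)=3, max(lo)=18)

Answer: (1,0,48) (1,1,11) (2,1,29) (2,2,18) (3,2,18) (3,3,18)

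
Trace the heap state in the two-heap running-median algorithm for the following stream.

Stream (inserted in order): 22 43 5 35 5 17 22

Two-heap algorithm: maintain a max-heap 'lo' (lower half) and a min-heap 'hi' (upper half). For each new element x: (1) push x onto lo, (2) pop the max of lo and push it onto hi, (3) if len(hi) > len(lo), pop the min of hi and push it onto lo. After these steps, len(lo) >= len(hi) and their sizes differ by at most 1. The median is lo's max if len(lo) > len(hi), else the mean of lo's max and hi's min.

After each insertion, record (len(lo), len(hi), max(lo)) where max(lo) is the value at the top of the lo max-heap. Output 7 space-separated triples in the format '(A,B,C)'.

Step 1: insert 22 -> lo=[22] hi=[] -> (len(lo)=1, len(hi)=0, max(lo)=22)
Step 2: insert 43 -> lo=[22] hi=[43] -> (len(lo)=1, len(hi)=1, max(lo)=22)
Step 3: insert 5 -> lo=[5, 22] hi=[43] -> (len(lo)=2, len(hi)=1, max(lo)=22)
Step 4: insert 35 -> lo=[5, 22] hi=[35, 43] -> (len(lo)=2, len(hi)=2, max(lo)=22)
Step 5: insert 5 -> lo=[5, 5, 22] hi=[35, 43] -> (len(lo)=3, len(hi)=2, max(lo)=22)
Step 6: insert 17 -> lo=[5, 5, 17] hi=[22, 35, 43] -> (len(lo)=3, len(hi)=3, max(lo)=17)
Step 7: insert 22 -> lo=[5, 5, 17, 22] hi=[22, 35, 43] -> (len(lo)=4, len(hi)=3, max(lo)=22)

Answer: (1,0,22) (1,1,22) (2,1,22) (2,2,22) (3,2,22) (3,3,17) (4,3,22)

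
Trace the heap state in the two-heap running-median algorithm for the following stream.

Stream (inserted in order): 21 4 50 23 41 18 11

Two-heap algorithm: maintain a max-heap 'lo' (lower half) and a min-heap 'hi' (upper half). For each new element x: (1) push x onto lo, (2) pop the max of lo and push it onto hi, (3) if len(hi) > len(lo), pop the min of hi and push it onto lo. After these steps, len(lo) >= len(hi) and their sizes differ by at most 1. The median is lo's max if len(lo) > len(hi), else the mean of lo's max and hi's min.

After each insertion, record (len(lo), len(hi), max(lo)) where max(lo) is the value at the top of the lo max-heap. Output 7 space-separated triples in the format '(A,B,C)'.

Answer: (1,0,21) (1,1,4) (2,1,21) (2,2,21) (3,2,23) (3,3,21) (4,3,21)

Derivation:
Step 1: insert 21 -> lo=[21] hi=[] -> (len(lo)=1, len(hi)=0, max(lo)=21)
Step 2: insert 4 -> lo=[4] hi=[21] -> (len(lo)=1, len(hi)=1, max(lo)=4)
Step 3: insert 50 -> lo=[4, 21] hi=[50] -> (len(lo)=2, len(hi)=1, max(lo)=21)
Step 4: insert 23 -> lo=[4, 21] hi=[23, 50] -> (len(lo)=2, len(hi)=2, max(lo)=21)
Step 5: insert 41 -> lo=[4, 21, 23] hi=[41, 50] -> (len(lo)=3, len(hi)=2, max(lo)=23)
Step 6: insert 18 -> lo=[4, 18, 21] hi=[23, 41, 50] -> (len(lo)=3, len(hi)=3, max(lo)=21)
Step 7: insert 11 -> lo=[4, 11, 18, 21] hi=[23, 41, 50] -> (len(lo)=4, len(hi)=3, max(lo)=21)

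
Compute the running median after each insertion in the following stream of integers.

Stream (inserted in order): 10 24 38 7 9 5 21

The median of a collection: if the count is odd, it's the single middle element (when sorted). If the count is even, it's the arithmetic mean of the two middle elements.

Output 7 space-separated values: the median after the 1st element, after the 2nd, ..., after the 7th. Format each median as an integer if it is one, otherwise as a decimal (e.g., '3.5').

Step 1: insert 10 -> lo=[10] (size 1, max 10) hi=[] (size 0) -> median=10
Step 2: insert 24 -> lo=[10] (size 1, max 10) hi=[24] (size 1, min 24) -> median=17
Step 3: insert 38 -> lo=[10, 24] (size 2, max 24) hi=[38] (size 1, min 38) -> median=24
Step 4: insert 7 -> lo=[7, 10] (size 2, max 10) hi=[24, 38] (size 2, min 24) -> median=17
Step 5: insert 9 -> lo=[7, 9, 10] (size 3, max 10) hi=[24, 38] (size 2, min 24) -> median=10
Step 6: insert 5 -> lo=[5, 7, 9] (size 3, max 9) hi=[10, 24, 38] (size 3, min 10) -> median=9.5
Step 7: insert 21 -> lo=[5, 7, 9, 10] (size 4, max 10) hi=[21, 24, 38] (size 3, min 21) -> median=10

Answer: 10 17 24 17 10 9.5 10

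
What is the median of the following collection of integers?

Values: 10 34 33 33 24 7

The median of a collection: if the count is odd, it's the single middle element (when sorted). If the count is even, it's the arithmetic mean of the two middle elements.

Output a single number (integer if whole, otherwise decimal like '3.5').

Step 1: insert 10 -> lo=[10] (size 1, max 10) hi=[] (size 0) -> median=10
Step 2: insert 34 -> lo=[10] (size 1, max 10) hi=[34] (size 1, min 34) -> median=22
Step 3: insert 33 -> lo=[10, 33] (size 2, max 33) hi=[34] (size 1, min 34) -> median=33
Step 4: insert 33 -> lo=[10, 33] (size 2, max 33) hi=[33, 34] (size 2, min 33) -> median=33
Step 5: insert 24 -> lo=[10, 24, 33] (size 3, max 33) hi=[33, 34] (size 2, min 33) -> median=33
Step 6: insert 7 -> lo=[7, 10, 24] (size 3, max 24) hi=[33, 33, 34] (size 3, min 33) -> median=28.5

Answer: 28.5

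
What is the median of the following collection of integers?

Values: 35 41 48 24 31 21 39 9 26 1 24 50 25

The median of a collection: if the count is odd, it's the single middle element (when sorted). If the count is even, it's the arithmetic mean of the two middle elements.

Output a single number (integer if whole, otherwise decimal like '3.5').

Step 1: insert 35 -> lo=[35] (size 1, max 35) hi=[] (size 0) -> median=35
Step 2: insert 41 -> lo=[35] (size 1, max 35) hi=[41] (size 1, min 41) -> median=38
Step 3: insert 48 -> lo=[35, 41] (size 2, max 41) hi=[48] (size 1, min 48) -> median=41
Step 4: insert 24 -> lo=[24, 35] (size 2, max 35) hi=[41, 48] (size 2, min 41) -> median=38
Step 5: insert 31 -> lo=[24, 31, 35] (size 3, max 35) hi=[41, 48] (size 2, min 41) -> median=35
Step 6: insert 21 -> lo=[21, 24, 31] (size 3, max 31) hi=[35, 41, 48] (size 3, min 35) -> median=33
Step 7: insert 39 -> lo=[21, 24, 31, 35] (size 4, max 35) hi=[39, 41, 48] (size 3, min 39) -> median=35
Step 8: insert 9 -> lo=[9, 21, 24, 31] (size 4, max 31) hi=[35, 39, 41, 48] (size 4, min 35) -> median=33
Step 9: insert 26 -> lo=[9, 21, 24, 26, 31] (size 5, max 31) hi=[35, 39, 41, 48] (size 4, min 35) -> median=31
Step 10: insert 1 -> lo=[1, 9, 21, 24, 26] (size 5, max 26) hi=[31, 35, 39, 41, 48] (size 5, min 31) -> median=28.5
Step 11: insert 24 -> lo=[1, 9, 21, 24, 24, 26] (size 6, max 26) hi=[31, 35, 39, 41, 48] (size 5, min 31) -> median=26
Step 12: insert 50 -> lo=[1, 9, 21, 24, 24, 26] (size 6, max 26) hi=[31, 35, 39, 41, 48, 50] (size 6, min 31) -> median=28.5
Step 13: insert 25 -> lo=[1, 9, 21, 24, 24, 25, 26] (size 7, max 26) hi=[31, 35, 39, 41, 48, 50] (size 6, min 31) -> median=26

Answer: 26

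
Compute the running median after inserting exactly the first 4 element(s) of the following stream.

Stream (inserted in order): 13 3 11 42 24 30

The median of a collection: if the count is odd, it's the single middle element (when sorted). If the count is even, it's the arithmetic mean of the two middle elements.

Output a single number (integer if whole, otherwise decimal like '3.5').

Answer: 12

Derivation:
Step 1: insert 13 -> lo=[13] (size 1, max 13) hi=[] (size 0) -> median=13
Step 2: insert 3 -> lo=[3] (size 1, max 3) hi=[13] (size 1, min 13) -> median=8
Step 3: insert 11 -> lo=[3, 11] (size 2, max 11) hi=[13] (size 1, min 13) -> median=11
Step 4: insert 42 -> lo=[3, 11] (size 2, max 11) hi=[13, 42] (size 2, min 13) -> median=12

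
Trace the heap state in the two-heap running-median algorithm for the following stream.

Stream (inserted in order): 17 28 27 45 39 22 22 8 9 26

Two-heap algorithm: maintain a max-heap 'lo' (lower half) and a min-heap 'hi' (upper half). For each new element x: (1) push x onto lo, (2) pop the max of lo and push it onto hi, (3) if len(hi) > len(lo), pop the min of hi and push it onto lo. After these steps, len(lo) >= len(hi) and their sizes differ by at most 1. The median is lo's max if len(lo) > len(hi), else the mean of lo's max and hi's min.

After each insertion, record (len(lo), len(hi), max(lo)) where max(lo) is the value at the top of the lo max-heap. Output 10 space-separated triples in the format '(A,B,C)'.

Answer: (1,0,17) (1,1,17) (2,1,27) (2,2,27) (3,2,28) (3,3,27) (4,3,27) (4,4,22) (5,4,22) (5,5,22)

Derivation:
Step 1: insert 17 -> lo=[17] hi=[] -> (len(lo)=1, len(hi)=0, max(lo)=17)
Step 2: insert 28 -> lo=[17] hi=[28] -> (len(lo)=1, len(hi)=1, max(lo)=17)
Step 3: insert 27 -> lo=[17, 27] hi=[28] -> (len(lo)=2, len(hi)=1, max(lo)=27)
Step 4: insert 45 -> lo=[17, 27] hi=[28, 45] -> (len(lo)=2, len(hi)=2, max(lo)=27)
Step 5: insert 39 -> lo=[17, 27, 28] hi=[39, 45] -> (len(lo)=3, len(hi)=2, max(lo)=28)
Step 6: insert 22 -> lo=[17, 22, 27] hi=[28, 39, 45] -> (len(lo)=3, len(hi)=3, max(lo)=27)
Step 7: insert 22 -> lo=[17, 22, 22, 27] hi=[28, 39, 45] -> (len(lo)=4, len(hi)=3, max(lo)=27)
Step 8: insert 8 -> lo=[8, 17, 22, 22] hi=[27, 28, 39, 45] -> (len(lo)=4, len(hi)=4, max(lo)=22)
Step 9: insert 9 -> lo=[8, 9, 17, 22, 22] hi=[27, 28, 39, 45] -> (len(lo)=5, len(hi)=4, max(lo)=22)
Step 10: insert 26 -> lo=[8, 9, 17, 22, 22] hi=[26, 27, 28, 39, 45] -> (len(lo)=5, len(hi)=5, max(lo)=22)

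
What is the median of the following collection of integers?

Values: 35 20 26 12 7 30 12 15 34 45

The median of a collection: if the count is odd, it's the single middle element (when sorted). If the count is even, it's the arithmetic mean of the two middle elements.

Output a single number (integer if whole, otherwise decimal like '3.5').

Step 1: insert 35 -> lo=[35] (size 1, max 35) hi=[] (size 0) -> median=35
Step 2: insert 20 -> lo=[20] (size 1, max 20) hi=[35] (size 1, min 35) -> median=27.5
Step 3: insert 26 -> lo=[20, 26] (size 2, max 26) hi=[35] (size 1, min 35) -> median=26
Step 4: insert 12 -> lo=[12, 20] (size 2, max 20) hi=[26, 35] (size 2, min 26) -> median=23
Step 5: insert 7 -> lo=[7, 12, 20] (size 3, max 20) hi=[26, 35] (size 2, min 26) -> median=20
Step 6: insert 30 -> lo=[7, 12, 20] (size 3, max 20) hi=[26, 30, 35] (size 3, min 26) -> median=23
Step 7: insert 12 -> lo=[7, 12, 12, 20] (size 4, max 20) hi=[26, 30, 35] (size 3, min 26) -> median=20
Step 8: insert 15 -> lo=[7, 12, 12, 15] (size 4, max 15) hi=[20, 26, 30, 35] (size 4, min 20) -> median=17.5
Step 9: insert 34 -> lo=[7, 12, 12, 15, 20] (size 5, max 20) hi=[26, 30, 34, 35] (size 4, min 26) -> median=20
Step 10: insert 45 -> lo=[7, 12, 12, 15, 20] (size 5, max 20) hi=[26, 30, 34, 35, 45] (size 5, min 26) -> median=23

Answer: 23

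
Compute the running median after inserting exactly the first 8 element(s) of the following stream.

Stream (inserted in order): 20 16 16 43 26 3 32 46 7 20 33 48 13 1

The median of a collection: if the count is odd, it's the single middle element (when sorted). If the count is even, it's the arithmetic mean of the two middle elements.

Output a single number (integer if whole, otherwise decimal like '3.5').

Step 1: insert 20 -> lo=[20] (size 1, max 20) hi=[] (size 0) -> median=20
Step 2: insert 16 -> lo=[16] (size 1, max 16) hi=[20] (size 1, min 20) -> median=18
Step 3: insert 16 -> lo=[16, 16] (size 2, max 16) hi=[20] (size 1, min 20) -> median=16
Step 4: insert 43 -> lo=[16, 16] (size 2, max 16) hi=[20, 43] (size 2, min 20) -> median=18
Step 5: insert 26 -> lo=[16, 16, 20] (size 3, max 20) hi=[26, 43] (size 2, min 26) -> median=20
Step 6: insert 3 -> lo=[3, 16, 16] (size 3, max 16) hi=[20, 26, 43] (size 3, min 20) -> median=18
Step 7: insert 32 -> lo=[3, 16, 16, 20] (size 4, max 20) hi=[26, 32, 43] (size 3, min 26) -> median=20
Step 8: insert 46 -> lo=[3, 16, 16, 20] (size 4, max 20) hi=[26, 32, 43, 46] (size 4, min 26) -> median=23

Answer: 23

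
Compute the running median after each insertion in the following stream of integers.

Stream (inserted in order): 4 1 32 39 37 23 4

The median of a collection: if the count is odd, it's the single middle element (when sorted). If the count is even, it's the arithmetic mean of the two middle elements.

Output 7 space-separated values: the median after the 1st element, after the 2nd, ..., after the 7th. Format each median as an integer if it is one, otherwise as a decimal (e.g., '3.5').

Step 1: insert 4 -> lo=[4] (size 1, max 4) hi=[] (size 0) -> median=4
Step 2: insert 1 -> lo=[1] (size 1, max 1) hi=[4] (size 1, min 4) -> median=2.5
Step 3: insert 32 -> lo=[1, 4] (size 2, max 4) hi=[32] (size 1, min 32) -> median=4
Step 4: insert 39 -> lo=[1, 4] (size 2, max 4) hi=[32, 39] (size 2, min 32) -> median=18
Step 5: insert 37 -> lo=[1, 4, 32] (size 3, max 32) hi=[37, 39] (size 2, min 37) -> median=32
Step 6: insert 23 -> lo=[1, 4, 23] (size 3, max 23) hi=[32, 37, 39] (size 3, min 32) -> median=27.5
Step 7: insert 4 -> lo=[1, 4, 4, 23] (size 4, max 23) hi=[32, 37, 39] (size 3, min 32) -> median=23

Answer: 4 2.5 4 18 32 27.5 23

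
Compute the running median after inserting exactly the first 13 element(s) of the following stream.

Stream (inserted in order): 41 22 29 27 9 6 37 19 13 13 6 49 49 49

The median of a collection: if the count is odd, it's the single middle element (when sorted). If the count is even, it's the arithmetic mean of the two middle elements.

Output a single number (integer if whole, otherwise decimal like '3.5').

Answer: 22

Derivation:
Step 1: insert 41 -> lo=[41] (size 1, max 41) hi=[] (size 0) -> median=41
Step 2: insert 22 -> lo=[22] (size 1, max 22) hi=[41] (size 1, min 41) -> median=31.5
Step 3: insert 29 -> lo=[22, 29] (size 2, max 29) hi=[41] (size 1, min 41) -> median=29
Step 4: insert 27 -> lo=[22, 27] (size 2, max 27) hi=[29, 41] (size 2, min 29) -> median=28
Step 5: insert 9 -> lo=[9, 22, 27] (size 3, max 27) hi=[29, 41] (size 2, min 29) -> median=27
Step 6: insert 6 -> lo=[6, 9, 22] (size 3, max 22) hi=[27, 29, 41] (size 3, min 27) -> median=24.5
Step 7: insert 37 -> lo=[6, 9, 22, 27] (size 4, max 27) hi=[29, 37, 41] (size 3, min 29) -> median=27
Step 8: insert 19 -> lo=[6, 9, 19, 22] (size 4, max 22) hi=[27, 29, 37, 41] (size 4, min 27) -> median=24.5
Step 9: insert 13 -> lo=[6, 9, 13, 19, 22] (size 5, max 22) hi=[27, 29, 37, 41] (size 4, min 27) -> median=22
Step 10: insert 13 -> lo=[6, 9, 13, 13, 19] (size 5, max 19) hi=[22, 27, 29, 37, 41] (size 5, min 22) -> median=20.5
Step 11: insert 6 -> lo=[6, 6, 9, 13, 13, 19] (size 6, max 19) hi=[22, 27, 29, 37, 41] (size 5, min 22) -> median=19
Step 12: insert 49 -> lo=[6, 6, 9, 13, 13, 19] (size 6, max 19) hi=[22, 27, 29, 37, 41, 49] (size 6, min 22) -> median=20.5
Step 13: insert 49 -> lo=[6, 6, 9, 13, 13, 19, 22] (size 7, max 22) hi=[27, 29, 37, 41, 49, 49] (size 6, min 27) -> median=22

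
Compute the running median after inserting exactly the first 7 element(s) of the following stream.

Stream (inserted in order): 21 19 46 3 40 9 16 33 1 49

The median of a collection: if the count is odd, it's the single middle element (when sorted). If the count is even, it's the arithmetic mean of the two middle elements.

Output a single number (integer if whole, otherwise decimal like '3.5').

Step 1: insert 21 -> lo=[21] (size 1, max 21) hi=[] (size 0) -> median=21
Step 2: insert 19 -> lo=[19] (size 1, max 19) hi=[21] (size 1, min 21) -> median=20
Step 3: insert 46 -> lo=[19, 21] (size 2, max 21) hi=[46] (size 1, min 46) -> median=21
Step 4: insert 3 -> lo=[3, 19] (size 2, max 19) hi=[21, 46] (size 2, min 21) -> median=20
Step 5: insert 40 -> lo=[3, 19, 21] (size 3, max 21) hi=[40, 46] (size 2, min 40) -> median=21
Step 6: insert 9 -> lo=[3, 9, 19] (size 3, max 19) hi=[21, 40, 46] (size 3, min 21) -> median=20
Step 7: insert 16 -> lo=[3, 9, 16, 19] (size 4, max 19) hi=[21, 40, 46] (size 3, min 21) -> median=19

Answer: 19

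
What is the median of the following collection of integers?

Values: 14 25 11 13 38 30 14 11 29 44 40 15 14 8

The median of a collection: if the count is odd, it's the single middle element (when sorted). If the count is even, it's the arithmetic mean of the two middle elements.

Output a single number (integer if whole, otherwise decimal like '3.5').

Step 1: insert 14 -> lo=[14] (size 1, max 14) hi=[] (size 0) -> median=14
Step 2: insert 25 -> lo=[14] (size 1, max 14) hi=[25] (size 1, min 25) -> median=19.5
Step 3: insert 11 -> lo=[11, 14] (size 2, max 14) hi=[25] (size 1, min 25) -> median=14
Step 4: insert 13 -> lo=[11, 13] (size 2, max 13) hi=[14, 25] (size 2, min 14) -> median=13.5
Step 5: insert 38 -> lo=[11, 13, 14] (size 3, max 14) hi=[25, 38] (size 2, min 25) -> median=14
Step 6: insert 30 -> lo=[11, 13, 14] (size 3, max 14) hi=[25, 30, 38] (size 3, min 25) -> median=19.5
Step 7: insert 14 -> lo=[11, 13, 14, 14] (size 4, max 14) hi=[25, 30, 38] (size 3, min 25) -> median=14
Step 8: insert 11 -> lo=[11, 11, 13, 14] (size 4, max 14) hi=[14, 25, 30, 38] (size 4, min 14) -> median=14
Step 9: insert 29 -> lo=[11, 11, 13, 14, 14] (size 5, max 14) hi=[25, 29, 30, 38] (size 4, min 25) -> median=14
Step 10: insert 44 -> lo=[11, 11, 13, 14, 14] (size 5, max 14) hi=[25, 29, 30, 38, 44] (size 5, min 25) -> median=19.5
Step 11: insert 40 -> lo=[11, 11, 13, 14, 14, 25] (size 6, max 25) hi=[29, 30, 38, 40, 44] (size 5, min 29) -> median=25
Step 12: insert 15 -> lo=[11, 11, 13, 14, 14, 15] (size 6, max 15) hi=[25, 29, 30, 38, 40, 44] (size 6, min 25) -> median=20
Step 13: insert 14 -> lo=[11, 11, 13, 14, 14, 14, 15] (size 7, max 15) hi=[25, 29, 30, 38, 40, 44] (size 6, min 25) -> median=15
Step 14: insert 8 -> lo=[8, 11, 11, 13, 14, 14, 14] (size 7, max 14) hi=[15, 25, 29, 30, 38, 40, 44] (size 7, min 15) -> median=14.5

Answer: 14.5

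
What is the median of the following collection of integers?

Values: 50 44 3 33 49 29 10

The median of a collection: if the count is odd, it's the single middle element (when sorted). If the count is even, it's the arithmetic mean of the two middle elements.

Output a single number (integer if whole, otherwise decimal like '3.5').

Step 1: insert 50 -> lo=[50] (size 1, max 50) hi=[] (size 0) -> median=50
Step 2: insert 44 -> lo=[44] (size 1, max 44) hi=[50] (size 1, min 50) -> median=47
Step 3: insert 3 -> lo=[3, 44] (size 2, max 44) hi=[50] (size 1, min 50) -> median=44
Step 4: insert 33 -> lo=[3, 33] (size 2, max 33) hi=[44, 50] (size 2, min 44) -> median=38.5
Step 5: insert 49 -> lo=[3, 33, 44] (size 3, max 44) hi=[49, 50] (size 2, min 49) -> median=44
Step 6: insert 29 -> lo=[3, 29, 33] (size 3, max 33) hi=[44, 49, 50] (size 3, min 44) -> median=38.5
Step 7: insert 10 -> lo=[3, 10, 29, 33] (size 4, max 33) hi=[44, 49, 50] (size 3, min 44) -> median=33

Answer: 33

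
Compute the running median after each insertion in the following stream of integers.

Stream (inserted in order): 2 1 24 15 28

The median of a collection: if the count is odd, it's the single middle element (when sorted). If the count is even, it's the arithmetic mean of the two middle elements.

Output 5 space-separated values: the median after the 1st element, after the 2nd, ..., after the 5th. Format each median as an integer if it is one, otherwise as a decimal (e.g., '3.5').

Step 1: insert 2 -> lo=[2] (size 1, max 2) hi=[] (size 0) -> median=2
Step 2: insert 1 -> lo=[1] (size 1, max 1) hi=[2] (size 1, min 2) -> median=1.5
Step 3: insert 24 -> lo=[1, 2] (size 2, max 2) hi=[24] (size 1, min 24) -> median=2
Step 4: insert 15 -> lo=[1, 2] (size 2, max 2) hi=[15, 24] (size 2, min 15) -> median=8.5
Step 5: insert 28 -> lo=[1, 2, 15] (size 3, max 15) hi=[24, 28] (size 2, min 24) -> median=15

Answer: 2 1.5 2 8.5 15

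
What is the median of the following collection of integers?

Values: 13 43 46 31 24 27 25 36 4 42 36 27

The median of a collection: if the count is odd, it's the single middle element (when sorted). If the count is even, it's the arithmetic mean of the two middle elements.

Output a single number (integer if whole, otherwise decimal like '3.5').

Step 1: insert 13 -> lo=[13] (size 1, max 13) hi=[] (size 0) -> median=13
Step 2: insert 43 -> lo=[13] (size 1, max 13) hi=[43] (size 1, min 43) -> median=28
Step 3: insert 46 -> lo=[13, 43] (size 2, max 43) hi=[46] (size 1, min 46) -> median=43
Step 4: insert 31 -> lo=[13, 31] (size 2, max 31) hi=[43, 46] (size 2, min 43) -> median=37
Step 5: insert 24 -> lo=[13, 24, 31] (size 3, max 31) hi=[43, 46] (size 2, min 43) -> median=31
Step 6: insert 27 -> lo=[13, 24, 27] (size 3, max 27) hi=[31, 43, 46] (size 3, min 31) -> median=29
Step 7: insert 25 -> lo=[13, 24, 25, 27] (size 4, max 27) hi=[31, 43, 46] (size 3, min 31) -> median=27
Step 8: insert 36 -> lo=[13, 24, 25, 27] (size 4, max 27) hi=[31, 36, 43, 46] (size 4, min 31) -> median=29
Step 9: insert 4 -> lo=[4, 13, 24, 25, 27] (size 5, max 27) hi=[31, 36, 43, 46] (size 4, min 31) -> median=27
Step 10: insert 42 -> lo=[4, 13, 24, 25, 27] (size 5, max 27) hi=[31, 36, 42, 43, 46] (size 5, min 31) -> median=29
Step 11: insert 36 -> lo=[4, 13, 24, 25, 27, 31] (size 6, max 31) hi=[36, 36, 42, 43, 46] (size 5, min 36) -> median=31
Step 12: insert 27 -> lo=[4, 13, 24, 25, 27, 27] (size 6, max 27) hi=[31, 36, 36, 42, 43, 46] (size 6, min 31) -> median=29

Answer: 29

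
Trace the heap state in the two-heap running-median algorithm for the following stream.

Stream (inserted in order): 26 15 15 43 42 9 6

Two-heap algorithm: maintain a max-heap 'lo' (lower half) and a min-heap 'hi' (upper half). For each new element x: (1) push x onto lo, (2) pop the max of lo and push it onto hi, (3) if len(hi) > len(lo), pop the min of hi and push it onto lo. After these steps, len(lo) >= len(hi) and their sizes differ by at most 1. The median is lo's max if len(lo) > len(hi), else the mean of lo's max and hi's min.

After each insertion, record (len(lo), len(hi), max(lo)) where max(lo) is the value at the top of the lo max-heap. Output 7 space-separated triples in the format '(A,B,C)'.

Answer: (1,0,26) (1,1,15) (2,1,15) (2,2,15) (3,2,26) (3,3,15) (4,3,15)

Derivation:
Step 1: insert 26 -> lo=[26] hi=[] -> (len(lo)=1, len(hi)=0, max(lo)=26)
Step 2: insert 15 -> lo=[15] hi=[26] -> (len(lo)=1, len(hi)=1, max(lo)=15)
Step 3: insert 15 -> lo=[15, 15] hi=[26] -> (len(lo)=2, len(hi)=1, max(lo)=15)
Step 4: insert 43 -> lo=[15, 15] hi=[26, 43] -> (len(lo)=2, len(hi)=2, max(lo)=15)
Step 5: insert 42 -> lo=[15, 15, 26] hi=[42, 43] -> (len(lo)=3, len(hi)=2, max(lo)=26)
Step 6: insert 9 -> lo=[9, 15, 15] hi=[26, 42, 43] -> (len(lo)=3, len(hi)=3, max(lo)=15)
Step 7: insert 6 -> lo=[6, 9, 15, 15] hi=[26, 42, 43] -> (len(lo)=4, len(hi)=3, max(lo)=15)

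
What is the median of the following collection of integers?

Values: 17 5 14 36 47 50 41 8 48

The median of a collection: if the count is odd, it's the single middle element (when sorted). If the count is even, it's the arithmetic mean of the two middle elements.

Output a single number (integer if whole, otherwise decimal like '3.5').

Step 1: insert 17 -> lo=[17] (size 1, max 17) hi=[] (size 0) -> median=17
Step 2: insert 5 -> lo=[5] (size 1, max 5) hi=[17] (size 1, min 17) -> median=11
Step 3: insert 14 -> lo=[5, 14] (size 2, max 14) hi=[17] (size 1, min 17) -> median=14
Step 4: insert 36 -> lo=[5, 14] (size 2, max 14) hi=[17, 36] (size 2, min 17) -> median=15.5
Step 5: insert 47 -> lo=[5, 14, 17] (size 3, max 17) hi=[36, 47] (size 2, min 36) -> median=17
Step 6: insert 50 -> lo=[5, 14, 17] (size 3, max 17) hi=[36, 47, 50] (size 3, min 36) -> median=26.5
Step 7: insert 41 -> lo=[5, 14, 17, 36] (size 4, max 36) hi=[41, 47, 50] (size 3, min 41) -> median=36
Step 8: insert 8 -> lo=[5, 8, 14, 17] (size 4, max 17) hi=[36, 41, 47, 50] (size 4, min 36) -> median=26.5
Step 9: insert 48 -> lo=[5, 8, 14, 17, 36] (size 5, max 36) hi=[41, 47, 48, 50] (size 4, min 41) -> median=36

Answer: 36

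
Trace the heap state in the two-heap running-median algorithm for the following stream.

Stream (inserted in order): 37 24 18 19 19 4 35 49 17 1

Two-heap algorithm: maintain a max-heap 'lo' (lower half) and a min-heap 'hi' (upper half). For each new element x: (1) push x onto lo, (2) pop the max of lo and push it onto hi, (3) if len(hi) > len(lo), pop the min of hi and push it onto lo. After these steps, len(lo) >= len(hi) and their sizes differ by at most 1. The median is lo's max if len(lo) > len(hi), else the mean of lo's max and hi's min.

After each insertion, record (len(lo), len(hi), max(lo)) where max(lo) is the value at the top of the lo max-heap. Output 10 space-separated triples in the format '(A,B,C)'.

Answer: (1,0,37) (1,1,24) (2,1,24) (2,2,19) (3,2,19) (3,3,19) (4,3,19) (4,4,19) (5,4,19) (5,5,19)

Derivation:
Step 1: insert 37 -> lo=[37] hi=[] -> (len(lo)=1, len(hi)=0, max(lo)=37)
Step 2: insert 24 -> lo=[24] hi=[37] -> (len(lo)=1, len(hi)=1, max(lo)=24)
Step 3: insert 18 -> lo=[18, 24] hi=[37] -> (len(lo)=2, len(hi)=1, max(lo)=24)
Step 4: insert 19 -> lo=[18, 19] hi=[24, 37] -> (len(lo)=2, len(hi)=2, max(lo)=19)
Step 5: insert 19 -> lo=[18, 19, 19] hi=[24, 37] -> (len(lo)=3, len(hi)=2, max(lo)=19)
Step 6: insert 4 -> lo=[4, 18, 19] hi=[19, 24, 37] -> (len(lo)=3, len(hi)=3, max(lo)=19)
Step 7: insert 35 -> lo=[4, 18, 19, 19] hi=[24, 35, 37] -> (len(lo)=4, len(hi)=3, max(lo)=19)
Step 8: insert 49 -> lo=[4, 18, 19, 19] hi=[24, 35, 37, 49] -> (len(lo)=4, len(hi)=4, max(lo)=19)
Step 9: insert 17 -> lo=[4, 17, 18, 19, 19] hi=[24, 35, 37, 49] -> (len(lo)=5, len(hi)=4, max(lo)=19)
Step 10: insert 1 -> lo=[1, 4, 17, 18, 19] hi=[19, 24, 35, 37, 49] -> (len(lo)=5, len(hi)=5, max(lo)=19)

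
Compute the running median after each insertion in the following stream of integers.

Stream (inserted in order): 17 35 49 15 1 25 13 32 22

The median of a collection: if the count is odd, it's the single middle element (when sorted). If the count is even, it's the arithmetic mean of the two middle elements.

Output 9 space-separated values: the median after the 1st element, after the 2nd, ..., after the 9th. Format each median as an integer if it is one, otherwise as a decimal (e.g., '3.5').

Step 1: insert 17 -> lo=[17] (size 1, max 17) hi=[] (size 0) -> median=17
Step 2: insert 35 -> lo=[17] (size 1, max 17) hi=[35] (size 1, min 35) -> median=26
Step 3: insert 49 -> lo=[17, 35] (size 2, max 35) hi=[49] (size 1, min 49) -> median=35
Step 4: insert 15 -> lo=[15, 17] (size 2, max 17) hi=[35, 49] (size 2, min 35) -> median=26
Step 5: insert 1 -> lo=[1, 15, 17] (size 3, max 17) hi=[35, 49] (size 2, min 35) -> median=17
Step 6: insert 25 -> lo=[1, 15, 17] (size 3, max 17) hi=[25, 35, 49] (size 3, min 25) -> median=21
Step 7: insert 13 -> lo=[1, 13, 15, 17] (size 4, max 17) hi=[25, 35, 49] (size 3, min 25) -> median=17
Step 8: insert 32 -> lo=[1, 13, 15, 17] (size 4, max 17) hi=[25, 32, 35, 49] (size 4, min 25) -> median=21
Step 9: insert 22 -> lo=[1, 13, 15, 17, 22] (size 5, max 22) hi=[25, 32, 35, 49] (size 4, min 25) -> median=22

Answer: 17 26 35 26 17 21 17 21 22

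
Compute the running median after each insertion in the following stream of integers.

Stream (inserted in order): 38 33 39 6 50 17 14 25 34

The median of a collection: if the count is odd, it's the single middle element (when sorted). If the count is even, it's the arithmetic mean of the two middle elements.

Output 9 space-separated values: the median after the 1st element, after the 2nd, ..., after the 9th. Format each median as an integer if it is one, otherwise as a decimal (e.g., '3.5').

Answer: 38 35.5 38 35.5 38 35.5 33 29 33

Derivation:
Step 1: insert 38 -> lo=[38] (size 1, max 38) hi=[] (size 0) -> median=38
Step 2: insert 33 -> lo=[33] (size 1, max 33) hi=[38] (size 1, min 38) -> median=35.5
Step 3: insert 39 -> lo=[33, 38] (size 2, max 38) hi=[39] (size 1, min 39) -> median=38
Step 4: insert 6 -> lo=[6, 33] (size 2, max 33) hi=[38, 39] (size 2, min 38) -> median=35.5
Step 5: insert 50 -> lo=[6, 33, 38] (size 3, max 38) hi=[39, 50] (size 2, min 39) -> median=38
Step 6: insert 17 -> lo=[6, 17, 33] (size 3, max 33) hi=[38, 39, 50] (size 3, min 38) -> median=35.5
Step 7: insert 14 -> lo=[6, 14, 17, 33] (size 4, max 33) hi=[38, 39, 50] (size 3, min 38) -> median=33
Step 8: insert 25 -> lo=[6, 14, 17, 25] (size 4, max 25) hi=[33, 38, 39, 50] (size 4, min 33) -> median=29
Step 9: insert 34 -> lo=[6, 14, 17, 25, 33] (size 5, max 33) hi=[34, 38, 39, 50] (size 4, min 34) -> median=33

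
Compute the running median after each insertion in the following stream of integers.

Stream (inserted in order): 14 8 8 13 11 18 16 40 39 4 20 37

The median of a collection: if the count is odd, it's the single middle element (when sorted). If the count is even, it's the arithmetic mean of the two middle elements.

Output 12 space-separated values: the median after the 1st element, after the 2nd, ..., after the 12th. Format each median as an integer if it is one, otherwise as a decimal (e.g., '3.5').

Answer: 14 11 8 10.5 11 12 13 13.5 14 13.5 14 15

Derivation:
Step 1: insert 14 -> lo=[14] (size 1, max 14) hi=[] (size 0) -> median=14
Step 2: insert 8 -> lo=[8] (size 1, max 8) hi=[14] (size 1, min 14) -> median=11
Step 3: insert 8 -> lo=[8, 8] (size 2, max 8) hi=[14] (size 1, min 14) -> median=8
Step 4: insert 13 -> lo=[8, 8] (size 2, max 8) hi=[13, 14] (size 2, min 13) -> median=10.5
Step 5: insert 11 -> lo=[8, 8, 11] (size 3, max 11) hi=[13, 14] (size 2, min 13) -> median=11
Step 6: insert 18 -> lo=[8, 8, 11] (size 3, max 11) hi=[13, 14, 18] (size 3, min 13) -> median=12
Step 7: insert 16 -> lo=[8, 8, 11, 13] (size 4, max 13) hi=[14, 16, 18] (size 3, min 14) -> median=13
Step 8: insert 40 -> lo=[8, 8, 11, 13] (size 4, max 13) hi=[14, 16, 18, 40] (size 4, min 14) -> median=13.5
Step 9: insert 39 -> lo=[8, 8, 11, 13, 14] (size 5, max 14) hi=[16, 18, 39, 40] (size 4, min 16) -> median=14
Step 10: insert 4 -> lo=[4, 8, 8, 11, 13] (size 5, max 13) hi=[14, 16, 18, 39, 40] (size 5, min 14) -> median=13.5
Step 11: insert 20 -> lo=[4, 8, 8, 11, 13, 14] (size 6, max 14) hi=[16, 18, 20, 39, 40] (size 5, min 16) -> median=14
Step 12: insert 37 -> lo=[4, 8, 8, 11, 13, 14] (size 6, max 14) hi=[16, 18, 20, 37, 39, 40] (size 6, min 16) -> median=15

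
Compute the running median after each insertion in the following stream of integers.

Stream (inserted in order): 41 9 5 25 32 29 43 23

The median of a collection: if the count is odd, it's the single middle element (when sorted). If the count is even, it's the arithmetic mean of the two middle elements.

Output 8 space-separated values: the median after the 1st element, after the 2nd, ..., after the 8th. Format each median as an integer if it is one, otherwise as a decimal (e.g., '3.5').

Step 1: insert 41 -> lo=[41] (size 1, max 41) hi=[] (size 0) -> median=41
Step 2: insert 9 -> lo=[9] (size 1, max 9) hi=[41] (size 1, min 41) -> median=25
Step 3: insert 5 -> lo=[5, 9] (size 2, max 9) hi=[41] (size 1, min 41) -> median=9
Step 4: insert 25 -> lo=[5, 9] (size 2, max 9) hi=[25, 41] (size 2, min 25) -> median=17
Step 5: insert 32 -> lo=[5, 9, 25] (size 3, max 25) hi=[32, 41] (size 2, min 32) -> median=25
Step 6: insert 29 -> lo=[5, 9, 25] (size 3, max 25) hi=[29, 32, 41] (size 3, min 29) -> median=27
Step 7: insert 43 -> lo=[5, 9, 25, 29] (size 4, max 29) hi=[32, 41, 43] (size 3, min 32) -> median=29
Step 8: insert 23 -> lo=[5, 9, 23, 25] (size 4, max 25) hi=[29, 32, 41, 43] (size 4, min 29) -> median=27

Answer: 41 25 9 17 25 27 29 27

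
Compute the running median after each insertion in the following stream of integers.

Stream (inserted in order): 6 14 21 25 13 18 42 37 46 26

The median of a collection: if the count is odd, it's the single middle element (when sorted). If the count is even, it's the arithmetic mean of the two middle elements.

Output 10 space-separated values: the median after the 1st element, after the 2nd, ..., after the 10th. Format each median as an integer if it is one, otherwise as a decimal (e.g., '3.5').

Step 1: insert 6 -> lo=[6] (size 1, max 6) hi=[] (size 0) -> median=6
Step 2: insert 14 -> lo=[6] (size 1, max 6) hi=[14] (size 1, min 14) -> median=10
Step 3: insert 21 -> lo=[6, 14] (size 2, max 14) hi=[21] (size 1, min 21) -> median=14
Step 4: insert 25 -> lo=[6, 14] (size 2, max 14) hi=[21, 25] (size 2, min 21) -> median=17.5
Step 5: insert 13 -> lo=[6, 13, 14] (size 3, max 14) hi=[21, 25] (size 2, min 21) -> median=14
Step 6: insert 18 -> lo=[6, 13, 14] (size 3, max 14) hi=[18, 21, 25] (size 3, min 18) -> median=16
Step 7: insert 42 -> lo=[6, 13, 14, 18] (size 4, max 18) hi=[21, 25, 42] (size 3, min 21) -> median=18
Step 8: insert 37 -> lo=[6, 13, 14, 18] (size 4, max 18) hi=[21, 25, 37, 42] (size 4, min 21) -> median=19.5
Step 9: insert 46 -> lo=[6, 13, 14, 18, 21] (size 5, max 21) hi=[25, 37, 42, 46] (size 4, min 25) -> median=21
Step 10: insert 26 -> lo=[6, 13, 14, 18, 21] (size 5, max 21) hi=[25, 26, 37, 42, 46] (size 5, min 25) -> median=23

Answer: 6 10 14 17.5 14 16 18 19.5 21 23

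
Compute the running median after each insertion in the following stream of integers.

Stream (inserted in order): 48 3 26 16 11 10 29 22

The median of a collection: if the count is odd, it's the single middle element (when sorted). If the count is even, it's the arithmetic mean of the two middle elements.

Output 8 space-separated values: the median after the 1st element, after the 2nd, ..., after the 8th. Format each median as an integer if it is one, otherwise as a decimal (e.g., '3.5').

Answer: 48 25.5 26 21 16 13.5 16 19

Derivation:
Step 1: insert 48 -> lo=[48] (size 1, max 48) hi=[] (size 0) -> median=48
Step 2: insert 3 -> lo=[3] (size 1, max 3) hi=[48] (size 1, min 48) -> median=25.5
Step 3: insert 26 -> lo=[3, 26] (size 2, max 26) hi=[48] (size 1, min 48) -> median=26
Step 4: insert 16 -> lo=[3, 16] (size 2, max 16) hi=[26, 48] (size 2, min 26) -> median=21
Step 5: insert 11 -> lo=[3, 11, 16] (size 3, max 16) hi=[26, 48] (size 2, min 26) -> median=16
Step 6: insert 10 -> lo=[3, 10, 11] (size 3, max 11) hi=[16, 26, 48] (size 3, min 16) -> median=13.5
Step 7: insert 29 -> lo=[3, 10, 11, 16] (size 4, max 16) hi=[26, 29, 48] (size 3, min 26) -> median=16
Step 8: insert 22 -> lo=[3, 10, 11, 16] (size 4, max 16) hi=[22, 26, 29, 48] (size 4, min 22) -> median=19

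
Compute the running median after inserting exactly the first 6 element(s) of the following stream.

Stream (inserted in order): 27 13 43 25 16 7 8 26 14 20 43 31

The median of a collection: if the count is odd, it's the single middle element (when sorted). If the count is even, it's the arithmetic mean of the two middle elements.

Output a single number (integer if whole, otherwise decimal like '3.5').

Step 1: insert 27 -> lo=[27] (size 1, max 27) hi=[] (size 0) -> median=27
Step 2: insert 13 -> lo=[13] (size 1, max 13) hi=[27] (size 1, min 27) -> median=20
Step 3: insert 43 -> lo=[13, 27] (size 2, max 27) hi=[43] (size 1, min 43) -> median=27
Step 4: insert 25 -> lo=[13, 25] (size 2, max 25) hi=[27, 43] (size 2, min 27) -> median=26
Step 5: insert 16 -> lo=[13, 16, 25] (size 3, max 25) hi=[27, 43] (size 2, min 27) -> median=25
Step 6: insert 7 -> lo=[7, 13, 16] (size 3, max 16) hi=[25, 27, 43] (size 3, min 25) -> median=20.5

Answer: 20.5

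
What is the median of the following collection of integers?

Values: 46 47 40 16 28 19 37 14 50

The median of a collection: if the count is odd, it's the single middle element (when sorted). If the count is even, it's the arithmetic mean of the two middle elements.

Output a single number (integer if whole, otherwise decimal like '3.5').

Step 1: insert 46 -> lo=[46] (size 1, max 46) hi=[] (size 0) -> median=46
Step 2: insert 47 -> lo=[46] (size 1, max 46) hi=[47] (size 1, min 47) -> median=46.5
Step 3: insert 40 -> lo=[40, 46] (size 2, max 46) hi=[47] (size 1, min 47) -> median=46
Step 4: insert 16 -> lo=[16, 40] (size 2, max 40) hi=[46, 47] (size 2, min 46) -> median=43
Step 5: insert 28 -> lo=[16, 28, 40] (size 3, max 40) hi=[46, 47] (size 2, min 46) -> median=40
Step 6: insert 19 -> lo=[16, 19, 28] (size 3, max 28) hi=[40, 46, 47] (size 3, min 40) -> median=34
Step 7: insert 37 -> lo=[16, 19, 28, 37] (size 4, max 37) hi=[40, 46, 47] (size 3, min 40) -> median=37
Step 8: insert 14 -> lo=[14, 16, 19, 28] (size 4, max 28) hi=[37, 40, 46, 47] (size 4, min 37) -> median=32.5
Step 9: insert 50 -> lo=[14, 16, 19, 28, 37] (size 5, max 37) hi=[40, 46, 47, 50] (size 4, min 40) -> median=37

Answer: 37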